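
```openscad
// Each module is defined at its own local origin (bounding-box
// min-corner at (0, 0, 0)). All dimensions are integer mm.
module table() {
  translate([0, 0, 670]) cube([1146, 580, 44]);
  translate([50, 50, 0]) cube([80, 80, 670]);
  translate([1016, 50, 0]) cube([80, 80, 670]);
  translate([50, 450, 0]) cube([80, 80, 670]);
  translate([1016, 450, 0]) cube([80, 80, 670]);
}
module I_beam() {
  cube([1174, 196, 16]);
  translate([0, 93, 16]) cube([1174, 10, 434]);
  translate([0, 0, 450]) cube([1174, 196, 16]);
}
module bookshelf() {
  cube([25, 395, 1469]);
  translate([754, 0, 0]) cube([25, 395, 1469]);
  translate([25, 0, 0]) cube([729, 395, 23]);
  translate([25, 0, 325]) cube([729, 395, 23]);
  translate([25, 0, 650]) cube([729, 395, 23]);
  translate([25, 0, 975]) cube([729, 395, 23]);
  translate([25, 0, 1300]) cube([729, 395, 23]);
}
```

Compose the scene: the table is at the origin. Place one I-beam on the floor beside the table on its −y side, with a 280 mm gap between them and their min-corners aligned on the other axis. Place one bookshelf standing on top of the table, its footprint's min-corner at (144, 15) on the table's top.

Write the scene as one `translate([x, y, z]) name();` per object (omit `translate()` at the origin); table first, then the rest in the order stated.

table();
translate([0, -476, 0]) I_beam();
translate([144, 15, 714]) bookshelf();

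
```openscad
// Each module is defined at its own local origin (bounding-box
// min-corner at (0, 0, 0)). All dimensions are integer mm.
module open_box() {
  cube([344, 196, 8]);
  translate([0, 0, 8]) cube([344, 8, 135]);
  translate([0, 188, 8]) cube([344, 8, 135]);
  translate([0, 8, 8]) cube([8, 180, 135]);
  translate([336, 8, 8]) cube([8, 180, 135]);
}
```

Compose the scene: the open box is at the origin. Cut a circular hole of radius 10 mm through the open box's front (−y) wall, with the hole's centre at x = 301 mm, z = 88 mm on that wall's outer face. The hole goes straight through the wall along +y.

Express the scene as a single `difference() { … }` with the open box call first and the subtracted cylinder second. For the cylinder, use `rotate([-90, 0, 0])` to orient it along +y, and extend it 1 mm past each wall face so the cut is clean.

difference() {
  open_box();
  translate([301, -1, 88]) rotate([-90, 0, 0]) cylinder(h = 10, r = 10);
}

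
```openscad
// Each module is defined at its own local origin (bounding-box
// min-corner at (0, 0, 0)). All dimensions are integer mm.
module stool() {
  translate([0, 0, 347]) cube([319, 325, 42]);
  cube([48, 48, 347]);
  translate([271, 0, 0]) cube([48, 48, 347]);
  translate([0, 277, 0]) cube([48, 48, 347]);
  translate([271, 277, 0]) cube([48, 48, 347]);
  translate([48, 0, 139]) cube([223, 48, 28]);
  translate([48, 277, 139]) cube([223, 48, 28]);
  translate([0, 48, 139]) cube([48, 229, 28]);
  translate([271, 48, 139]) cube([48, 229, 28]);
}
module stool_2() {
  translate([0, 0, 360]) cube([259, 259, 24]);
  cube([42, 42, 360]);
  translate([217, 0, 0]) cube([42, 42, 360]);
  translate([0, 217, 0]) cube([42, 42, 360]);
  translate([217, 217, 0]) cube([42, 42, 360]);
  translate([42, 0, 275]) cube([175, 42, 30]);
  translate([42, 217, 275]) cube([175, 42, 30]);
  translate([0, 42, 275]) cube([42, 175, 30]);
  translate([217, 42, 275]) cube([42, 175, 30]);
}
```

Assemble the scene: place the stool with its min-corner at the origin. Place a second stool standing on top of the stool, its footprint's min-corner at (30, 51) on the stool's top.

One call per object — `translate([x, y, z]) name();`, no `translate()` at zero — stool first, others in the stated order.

stool();
translate([30, 51, 389]) stool_2();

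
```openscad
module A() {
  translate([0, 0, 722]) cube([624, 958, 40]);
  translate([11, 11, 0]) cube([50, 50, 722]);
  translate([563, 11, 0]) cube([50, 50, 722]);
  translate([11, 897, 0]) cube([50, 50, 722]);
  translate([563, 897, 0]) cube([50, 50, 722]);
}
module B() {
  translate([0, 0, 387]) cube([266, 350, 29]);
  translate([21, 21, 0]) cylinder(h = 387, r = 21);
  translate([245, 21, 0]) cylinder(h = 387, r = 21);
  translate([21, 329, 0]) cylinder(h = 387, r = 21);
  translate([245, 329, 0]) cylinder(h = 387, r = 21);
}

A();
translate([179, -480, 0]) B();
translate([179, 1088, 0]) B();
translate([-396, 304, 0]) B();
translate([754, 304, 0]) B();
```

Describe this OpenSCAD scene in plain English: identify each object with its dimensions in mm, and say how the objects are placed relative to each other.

A is a rectangular dining table. The top is 624×958×40 mm with its upper surface at z = 762 mm. It stands on four 50×50 mm square legs, each inset 11 mm from the nearest pair of top edges, running from the floor to the underside of the top.

B is a four-legged stool. The seat is a 266×350×29 mm slab whose top surface is at z = 416 mm; four round legs, each 42 mm in diameter, run from the floor (z = 0) to the underside of the seat, each leg's axis is inset half a diameter from the nearest pair of seat edges (so the leg's bounding box is flush with the corner).

Four stools sit around the table at the −y, +y, −x, +x sides.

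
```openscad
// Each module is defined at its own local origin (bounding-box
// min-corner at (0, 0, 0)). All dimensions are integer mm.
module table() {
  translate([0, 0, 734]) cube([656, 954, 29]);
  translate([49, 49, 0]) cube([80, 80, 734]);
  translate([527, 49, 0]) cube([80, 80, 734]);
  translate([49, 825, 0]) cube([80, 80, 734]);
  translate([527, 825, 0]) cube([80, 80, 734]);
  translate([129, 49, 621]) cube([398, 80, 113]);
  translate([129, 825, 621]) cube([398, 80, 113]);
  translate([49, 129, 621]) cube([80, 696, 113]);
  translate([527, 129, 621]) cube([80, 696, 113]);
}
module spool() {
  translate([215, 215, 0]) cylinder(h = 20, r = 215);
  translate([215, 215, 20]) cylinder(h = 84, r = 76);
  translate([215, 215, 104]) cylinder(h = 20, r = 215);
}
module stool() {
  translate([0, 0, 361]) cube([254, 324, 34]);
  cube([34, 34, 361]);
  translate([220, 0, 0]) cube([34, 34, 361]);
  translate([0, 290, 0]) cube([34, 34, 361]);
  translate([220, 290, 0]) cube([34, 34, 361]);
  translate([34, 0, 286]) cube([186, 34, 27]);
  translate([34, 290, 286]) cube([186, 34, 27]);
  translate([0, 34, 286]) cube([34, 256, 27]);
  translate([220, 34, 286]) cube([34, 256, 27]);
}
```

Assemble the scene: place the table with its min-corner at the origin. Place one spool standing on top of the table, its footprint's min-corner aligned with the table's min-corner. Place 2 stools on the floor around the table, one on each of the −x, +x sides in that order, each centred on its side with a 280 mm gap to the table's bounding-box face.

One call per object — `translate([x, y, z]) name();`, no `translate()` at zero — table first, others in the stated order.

table();
translate([0, 0, 763]) spool();
translate([-534, 315, 0]) stool();
translate([936, 315, 0]) stool();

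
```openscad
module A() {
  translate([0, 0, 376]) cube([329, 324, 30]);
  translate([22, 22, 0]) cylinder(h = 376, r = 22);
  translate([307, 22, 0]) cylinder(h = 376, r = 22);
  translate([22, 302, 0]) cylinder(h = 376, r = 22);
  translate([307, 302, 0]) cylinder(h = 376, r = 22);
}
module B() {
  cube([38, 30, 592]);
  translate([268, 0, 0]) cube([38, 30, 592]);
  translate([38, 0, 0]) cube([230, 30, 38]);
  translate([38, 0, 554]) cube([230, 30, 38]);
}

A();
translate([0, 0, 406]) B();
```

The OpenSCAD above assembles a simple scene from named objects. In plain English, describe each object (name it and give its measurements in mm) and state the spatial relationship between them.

A is a four-legged stool. The seat is 329×324 mm, 30 mm thick, top at z = 406 mm. It stands on four round legs, each 44 mm in diameter, from z = 0 to the seat underside, each leg's axis is inset half a diameter from the nearest pair of seat edges (so the leg's bounding box is flush with the corner).

B is a rectangular picture frame lying in the x–z plane (depth along y). The opening is 230 mm wide (x) by 516 mm tall (z), surrounded by a border 38 mm wide on all four sides. The frame is 30 mm deep and is made of two full-height vertical stiles with two horizontal rails fitted between them.

The picture frame is on top of the stool.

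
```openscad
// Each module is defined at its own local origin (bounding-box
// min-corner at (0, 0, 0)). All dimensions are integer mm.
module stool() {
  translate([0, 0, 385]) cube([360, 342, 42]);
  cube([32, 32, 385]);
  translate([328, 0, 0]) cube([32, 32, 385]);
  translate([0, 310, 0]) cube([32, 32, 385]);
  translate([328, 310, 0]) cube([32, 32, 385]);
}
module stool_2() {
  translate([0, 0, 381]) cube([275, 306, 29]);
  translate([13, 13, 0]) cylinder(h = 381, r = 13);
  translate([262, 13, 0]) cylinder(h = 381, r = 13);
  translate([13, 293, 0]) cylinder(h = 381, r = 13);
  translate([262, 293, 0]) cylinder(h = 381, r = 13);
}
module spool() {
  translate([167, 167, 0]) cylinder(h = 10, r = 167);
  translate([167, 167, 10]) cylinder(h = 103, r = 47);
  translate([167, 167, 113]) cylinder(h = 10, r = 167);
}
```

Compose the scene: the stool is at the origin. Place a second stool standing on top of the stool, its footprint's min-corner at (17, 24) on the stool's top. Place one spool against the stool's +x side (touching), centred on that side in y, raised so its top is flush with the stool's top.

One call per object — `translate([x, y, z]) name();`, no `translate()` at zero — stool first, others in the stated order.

stool();
translate([17, 24, 427]) stool_2();
translate([360, 4, 304]) spool();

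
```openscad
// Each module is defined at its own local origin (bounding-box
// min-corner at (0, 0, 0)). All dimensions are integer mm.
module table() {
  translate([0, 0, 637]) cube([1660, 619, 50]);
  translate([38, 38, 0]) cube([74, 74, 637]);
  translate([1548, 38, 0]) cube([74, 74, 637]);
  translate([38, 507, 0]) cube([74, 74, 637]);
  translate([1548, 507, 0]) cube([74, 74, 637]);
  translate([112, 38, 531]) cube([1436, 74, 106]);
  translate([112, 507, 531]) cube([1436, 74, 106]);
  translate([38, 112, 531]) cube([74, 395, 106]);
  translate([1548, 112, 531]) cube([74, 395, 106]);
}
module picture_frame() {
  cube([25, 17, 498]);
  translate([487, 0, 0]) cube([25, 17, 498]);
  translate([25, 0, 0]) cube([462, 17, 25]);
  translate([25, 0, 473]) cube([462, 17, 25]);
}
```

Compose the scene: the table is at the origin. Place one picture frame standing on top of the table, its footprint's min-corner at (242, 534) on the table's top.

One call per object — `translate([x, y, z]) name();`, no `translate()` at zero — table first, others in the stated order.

table();
translate([242, 534, 687]) picture_frame();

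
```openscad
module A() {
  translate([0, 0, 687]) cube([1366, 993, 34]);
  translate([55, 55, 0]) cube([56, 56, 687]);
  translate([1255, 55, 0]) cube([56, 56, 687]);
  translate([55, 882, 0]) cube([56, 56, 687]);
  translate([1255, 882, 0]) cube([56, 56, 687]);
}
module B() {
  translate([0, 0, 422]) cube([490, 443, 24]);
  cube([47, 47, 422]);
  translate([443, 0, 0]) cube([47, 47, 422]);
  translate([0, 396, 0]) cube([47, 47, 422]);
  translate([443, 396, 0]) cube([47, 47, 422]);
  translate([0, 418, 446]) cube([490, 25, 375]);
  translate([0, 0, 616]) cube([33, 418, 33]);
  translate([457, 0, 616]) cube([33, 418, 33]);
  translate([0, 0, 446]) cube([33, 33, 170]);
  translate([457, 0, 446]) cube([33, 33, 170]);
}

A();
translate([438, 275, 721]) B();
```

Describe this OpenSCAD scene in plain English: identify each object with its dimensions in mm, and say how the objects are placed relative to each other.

A is a rectangular dining table. The top is 1366×993×34 mm with its upper surface at z = 721 mm. It stands on four 56×56 mm square legs, each inset 55 mm from the nearest pair of top edges, running from the floor to the underside of the top.

B is a chair. The seat is a 490×443×24 mm slab with its top at z = 446 mm, on four 47×47 mm corner legs (flush with the seat edges, standing on z = 0). A flat backrest 25 mm thick, 375 mm tall, spans the full seat width and rises from the seat top along its +y edge, rear face flush with the rear of the seat. Two armrests of 33×33 mm section run along each side from the seat's front edge to the front of the backrest, top faces 203 mm above the seat top and outer faces flush with the seat's x-edges; a 33×33 mm post under the front of each armrest stands on the seat at the front corner.

The chair is on top of the table, centred.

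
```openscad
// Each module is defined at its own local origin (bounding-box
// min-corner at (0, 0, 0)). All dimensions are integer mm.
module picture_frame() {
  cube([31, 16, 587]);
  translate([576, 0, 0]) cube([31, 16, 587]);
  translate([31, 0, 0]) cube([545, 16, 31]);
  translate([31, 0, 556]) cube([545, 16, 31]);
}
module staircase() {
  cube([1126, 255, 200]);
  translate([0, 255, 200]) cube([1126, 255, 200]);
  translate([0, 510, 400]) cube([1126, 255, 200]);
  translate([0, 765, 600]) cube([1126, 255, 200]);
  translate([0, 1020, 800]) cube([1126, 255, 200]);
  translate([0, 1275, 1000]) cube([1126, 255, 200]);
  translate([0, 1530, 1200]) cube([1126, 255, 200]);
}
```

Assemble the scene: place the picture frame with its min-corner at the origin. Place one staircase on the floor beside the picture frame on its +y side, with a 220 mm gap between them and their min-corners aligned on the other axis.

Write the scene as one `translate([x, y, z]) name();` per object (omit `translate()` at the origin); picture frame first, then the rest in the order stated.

picture_frame();
translate([0, 236, 0]) staircase();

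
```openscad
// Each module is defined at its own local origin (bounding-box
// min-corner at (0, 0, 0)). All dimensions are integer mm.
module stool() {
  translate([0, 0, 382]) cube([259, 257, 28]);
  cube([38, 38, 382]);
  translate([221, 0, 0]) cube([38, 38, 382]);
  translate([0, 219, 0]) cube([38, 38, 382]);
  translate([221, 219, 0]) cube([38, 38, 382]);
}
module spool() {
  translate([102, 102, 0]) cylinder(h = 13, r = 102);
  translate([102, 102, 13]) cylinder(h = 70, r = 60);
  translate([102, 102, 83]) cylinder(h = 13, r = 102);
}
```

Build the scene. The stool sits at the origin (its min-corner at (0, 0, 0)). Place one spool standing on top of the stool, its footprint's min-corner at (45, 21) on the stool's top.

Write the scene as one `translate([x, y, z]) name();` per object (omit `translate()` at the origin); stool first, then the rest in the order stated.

stool();
translate([45, 21, 410]) spool();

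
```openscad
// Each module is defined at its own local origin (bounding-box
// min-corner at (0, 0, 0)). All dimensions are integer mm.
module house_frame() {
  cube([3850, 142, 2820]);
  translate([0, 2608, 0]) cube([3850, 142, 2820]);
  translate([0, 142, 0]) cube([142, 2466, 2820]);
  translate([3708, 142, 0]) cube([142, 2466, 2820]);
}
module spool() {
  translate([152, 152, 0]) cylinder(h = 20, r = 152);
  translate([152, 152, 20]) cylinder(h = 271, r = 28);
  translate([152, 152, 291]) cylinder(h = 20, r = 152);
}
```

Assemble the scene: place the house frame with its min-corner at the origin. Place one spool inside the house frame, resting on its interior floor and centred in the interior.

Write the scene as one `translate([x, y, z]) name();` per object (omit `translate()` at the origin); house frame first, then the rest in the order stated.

house_frame();
translate([1773, 1223, 0]) spool();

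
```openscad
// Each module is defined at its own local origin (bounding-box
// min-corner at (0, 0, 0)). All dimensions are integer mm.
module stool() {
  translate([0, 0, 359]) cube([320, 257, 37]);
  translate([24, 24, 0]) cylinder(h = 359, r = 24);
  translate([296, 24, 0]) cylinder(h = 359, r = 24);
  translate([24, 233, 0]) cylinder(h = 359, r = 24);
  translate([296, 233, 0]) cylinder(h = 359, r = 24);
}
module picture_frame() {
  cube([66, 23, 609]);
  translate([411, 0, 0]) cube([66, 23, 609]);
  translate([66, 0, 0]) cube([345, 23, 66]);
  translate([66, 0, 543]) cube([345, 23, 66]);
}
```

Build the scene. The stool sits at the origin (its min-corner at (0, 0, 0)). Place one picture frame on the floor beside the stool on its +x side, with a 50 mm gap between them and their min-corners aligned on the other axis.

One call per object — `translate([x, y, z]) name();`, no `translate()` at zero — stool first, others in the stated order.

stool();
translate([370, 0, 0]) picture_frame();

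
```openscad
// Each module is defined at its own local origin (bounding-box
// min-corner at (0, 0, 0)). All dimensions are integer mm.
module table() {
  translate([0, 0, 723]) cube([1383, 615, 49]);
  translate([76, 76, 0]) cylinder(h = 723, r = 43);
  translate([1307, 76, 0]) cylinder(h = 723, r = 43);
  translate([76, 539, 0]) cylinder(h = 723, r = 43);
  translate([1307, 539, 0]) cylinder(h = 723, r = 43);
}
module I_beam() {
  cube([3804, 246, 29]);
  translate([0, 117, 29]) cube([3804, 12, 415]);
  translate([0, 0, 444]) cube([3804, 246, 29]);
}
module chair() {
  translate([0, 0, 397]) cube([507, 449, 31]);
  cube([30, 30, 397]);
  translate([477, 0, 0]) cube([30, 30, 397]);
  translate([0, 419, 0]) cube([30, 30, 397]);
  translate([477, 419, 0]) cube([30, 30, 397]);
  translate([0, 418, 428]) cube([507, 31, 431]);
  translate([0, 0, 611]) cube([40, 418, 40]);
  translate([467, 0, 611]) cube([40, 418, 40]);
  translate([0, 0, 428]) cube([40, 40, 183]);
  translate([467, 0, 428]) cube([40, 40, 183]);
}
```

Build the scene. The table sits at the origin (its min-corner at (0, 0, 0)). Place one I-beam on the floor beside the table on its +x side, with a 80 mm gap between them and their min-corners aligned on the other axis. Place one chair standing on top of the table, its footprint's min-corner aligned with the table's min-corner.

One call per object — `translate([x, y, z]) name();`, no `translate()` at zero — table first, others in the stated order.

table();
translate([1463, 0, 0]) I_beam();
translate([0, 0, 772]) chair();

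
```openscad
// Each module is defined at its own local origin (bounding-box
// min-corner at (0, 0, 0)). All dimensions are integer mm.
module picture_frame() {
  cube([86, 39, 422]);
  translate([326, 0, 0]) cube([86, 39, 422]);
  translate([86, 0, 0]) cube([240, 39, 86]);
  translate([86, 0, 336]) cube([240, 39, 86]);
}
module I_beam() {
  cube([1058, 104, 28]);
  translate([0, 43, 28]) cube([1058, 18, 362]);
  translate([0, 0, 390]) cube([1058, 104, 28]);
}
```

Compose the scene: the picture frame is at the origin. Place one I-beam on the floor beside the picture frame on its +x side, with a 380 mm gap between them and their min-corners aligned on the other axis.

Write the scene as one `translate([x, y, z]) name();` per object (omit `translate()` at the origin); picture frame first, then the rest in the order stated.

picture_frame();
translate([792, 0, 0]) I_beam();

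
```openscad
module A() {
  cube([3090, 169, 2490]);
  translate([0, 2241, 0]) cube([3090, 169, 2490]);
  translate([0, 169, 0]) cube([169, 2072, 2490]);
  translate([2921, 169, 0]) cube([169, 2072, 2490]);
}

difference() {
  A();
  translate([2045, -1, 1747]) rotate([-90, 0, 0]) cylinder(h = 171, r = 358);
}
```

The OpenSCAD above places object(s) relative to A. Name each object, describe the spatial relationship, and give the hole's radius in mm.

The subtracted cylinder has r = 358 mm.

A is a house frame. The house frame has a circular hole through its front wall. The hole's radius is 358 mm.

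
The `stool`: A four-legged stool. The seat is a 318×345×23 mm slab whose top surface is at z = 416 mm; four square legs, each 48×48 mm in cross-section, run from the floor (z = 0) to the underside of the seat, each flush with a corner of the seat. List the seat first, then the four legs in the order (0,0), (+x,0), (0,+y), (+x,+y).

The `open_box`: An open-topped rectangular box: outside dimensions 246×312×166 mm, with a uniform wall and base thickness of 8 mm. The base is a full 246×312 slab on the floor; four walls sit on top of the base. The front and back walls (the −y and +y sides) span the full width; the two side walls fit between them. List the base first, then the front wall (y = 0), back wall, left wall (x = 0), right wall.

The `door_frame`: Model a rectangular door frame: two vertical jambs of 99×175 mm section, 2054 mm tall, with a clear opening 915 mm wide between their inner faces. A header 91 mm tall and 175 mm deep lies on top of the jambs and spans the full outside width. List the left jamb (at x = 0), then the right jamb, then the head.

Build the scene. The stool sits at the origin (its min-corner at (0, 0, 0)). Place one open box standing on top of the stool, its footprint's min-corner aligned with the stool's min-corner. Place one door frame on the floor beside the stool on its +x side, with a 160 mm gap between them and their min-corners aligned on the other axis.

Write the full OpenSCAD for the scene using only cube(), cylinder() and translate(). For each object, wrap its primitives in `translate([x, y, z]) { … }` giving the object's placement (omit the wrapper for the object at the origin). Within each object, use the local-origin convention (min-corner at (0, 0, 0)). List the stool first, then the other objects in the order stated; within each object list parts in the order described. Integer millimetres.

translate([0, 0, 393]) cube([318, 345, 23]);
cube([48, 48, 393]);
translate([270, 0, 0]) cube([48, 48, 393]);
translate([0, 297, 0]) cube([48, 48, 393]);
translate([270, 297, 0]) cube([48, 48, 393]);
translate([0, 0, 416]) {
  cube([246, 312, 8]);
  translate([0, 0, 8]) cube([246, 8, 158]);
  translate([0, 304, 8]) cube([246, 8, 158]);
  translate([0, 8, 8]) cube([8, 296, 158]);
  translate([238, 8, 8]) cube([8, 296, 158]);
}
translate([478, 0, 0]) {
  cube([99, 175, 2054]);
  translate([1014, 0, 0]) cube([99, 175, 2054]);
  translate([0, 0, 2054]) cube([1113, 175, 91]);
}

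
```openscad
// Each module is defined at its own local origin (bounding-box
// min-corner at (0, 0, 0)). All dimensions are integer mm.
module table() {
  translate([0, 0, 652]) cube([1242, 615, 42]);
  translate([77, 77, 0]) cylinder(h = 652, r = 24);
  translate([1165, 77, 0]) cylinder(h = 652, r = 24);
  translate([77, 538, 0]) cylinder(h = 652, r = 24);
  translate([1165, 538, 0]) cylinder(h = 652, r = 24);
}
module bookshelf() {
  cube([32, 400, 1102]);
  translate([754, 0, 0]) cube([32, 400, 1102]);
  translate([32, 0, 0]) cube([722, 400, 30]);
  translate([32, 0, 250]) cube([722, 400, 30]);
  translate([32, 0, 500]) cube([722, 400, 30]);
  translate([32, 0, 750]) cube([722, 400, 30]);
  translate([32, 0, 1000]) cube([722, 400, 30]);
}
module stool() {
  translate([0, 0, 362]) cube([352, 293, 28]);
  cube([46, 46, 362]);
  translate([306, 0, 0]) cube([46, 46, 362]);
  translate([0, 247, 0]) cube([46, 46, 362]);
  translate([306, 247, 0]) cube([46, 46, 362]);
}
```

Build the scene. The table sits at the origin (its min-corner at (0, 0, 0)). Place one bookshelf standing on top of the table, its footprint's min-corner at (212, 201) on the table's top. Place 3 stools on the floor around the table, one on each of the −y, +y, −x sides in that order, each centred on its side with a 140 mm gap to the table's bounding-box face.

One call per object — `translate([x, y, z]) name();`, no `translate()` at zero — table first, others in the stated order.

table();
translate([212, 201, 694]) bookshelf();
translate([445, -433, 0]) stool();
translate([445, 755, 0]) stool();
translate([-492, 161, 0]) stool();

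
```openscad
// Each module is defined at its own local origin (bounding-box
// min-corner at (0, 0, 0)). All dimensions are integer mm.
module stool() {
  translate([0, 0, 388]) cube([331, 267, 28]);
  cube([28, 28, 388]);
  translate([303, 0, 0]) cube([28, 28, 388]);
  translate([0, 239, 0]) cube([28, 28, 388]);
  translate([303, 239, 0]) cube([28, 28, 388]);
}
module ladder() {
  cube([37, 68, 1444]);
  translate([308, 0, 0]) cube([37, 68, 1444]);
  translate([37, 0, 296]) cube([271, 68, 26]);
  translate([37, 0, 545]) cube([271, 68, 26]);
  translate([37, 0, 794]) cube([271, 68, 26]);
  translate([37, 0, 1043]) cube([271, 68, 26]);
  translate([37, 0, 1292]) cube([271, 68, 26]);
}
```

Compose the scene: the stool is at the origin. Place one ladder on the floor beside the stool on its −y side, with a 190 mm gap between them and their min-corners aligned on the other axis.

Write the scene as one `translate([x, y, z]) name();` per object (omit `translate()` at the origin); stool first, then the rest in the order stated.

stool();
translate([0, -258, 0]) ladder();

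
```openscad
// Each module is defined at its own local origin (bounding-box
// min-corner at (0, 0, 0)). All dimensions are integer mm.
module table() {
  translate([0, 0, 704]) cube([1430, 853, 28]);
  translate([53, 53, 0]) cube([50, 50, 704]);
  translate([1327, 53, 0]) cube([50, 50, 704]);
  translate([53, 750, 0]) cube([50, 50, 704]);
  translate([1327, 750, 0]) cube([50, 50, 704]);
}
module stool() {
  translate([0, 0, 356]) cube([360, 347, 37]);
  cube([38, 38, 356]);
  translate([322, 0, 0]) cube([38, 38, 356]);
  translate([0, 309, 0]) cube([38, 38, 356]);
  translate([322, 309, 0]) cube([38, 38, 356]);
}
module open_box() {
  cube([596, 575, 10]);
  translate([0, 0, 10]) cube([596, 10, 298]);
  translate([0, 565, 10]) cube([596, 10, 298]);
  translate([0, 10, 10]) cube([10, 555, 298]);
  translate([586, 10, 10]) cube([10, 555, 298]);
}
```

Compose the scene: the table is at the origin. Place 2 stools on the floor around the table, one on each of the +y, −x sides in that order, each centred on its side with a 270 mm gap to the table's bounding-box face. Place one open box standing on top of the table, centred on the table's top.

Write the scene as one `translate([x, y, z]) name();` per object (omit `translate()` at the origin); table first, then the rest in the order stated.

table();
translate([535, 1123, 0]) stool();
translate([-630, 253, 0]) stool();
translate([417, 139, 732]) open_box();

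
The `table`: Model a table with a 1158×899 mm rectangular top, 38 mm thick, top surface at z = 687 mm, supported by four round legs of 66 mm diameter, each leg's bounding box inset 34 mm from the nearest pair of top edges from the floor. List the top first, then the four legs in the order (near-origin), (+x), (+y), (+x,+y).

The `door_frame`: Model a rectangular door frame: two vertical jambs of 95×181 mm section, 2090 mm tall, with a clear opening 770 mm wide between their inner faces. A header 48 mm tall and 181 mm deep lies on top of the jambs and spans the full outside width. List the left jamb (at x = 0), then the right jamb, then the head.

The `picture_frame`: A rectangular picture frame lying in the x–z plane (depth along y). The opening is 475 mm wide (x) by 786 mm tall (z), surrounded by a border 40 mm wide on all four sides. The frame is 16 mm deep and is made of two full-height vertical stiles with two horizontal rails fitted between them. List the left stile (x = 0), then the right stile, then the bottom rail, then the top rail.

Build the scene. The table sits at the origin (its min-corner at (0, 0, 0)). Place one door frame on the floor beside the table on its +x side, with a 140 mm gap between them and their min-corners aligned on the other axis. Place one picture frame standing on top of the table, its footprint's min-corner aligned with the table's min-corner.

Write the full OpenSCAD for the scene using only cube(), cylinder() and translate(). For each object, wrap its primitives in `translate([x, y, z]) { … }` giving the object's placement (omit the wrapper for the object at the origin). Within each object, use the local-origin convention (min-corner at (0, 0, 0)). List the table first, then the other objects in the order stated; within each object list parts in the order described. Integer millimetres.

translate([0, 0, 649]) cube([1158, 899, 38]);
translate([67, 67, 0]) cylinder(h = 649, r = 33);
translate([1091, 67, 0]) cylinder(h = 649, r = 33);
translate([67, 832, 0]) cylinder(h = 649, r = 33);
translate([1091, 832, 0]) cylinder(h = 649, r = 33);
translate([1298, 0, 0]) {
  cube([95, 181, 2090]);
  translate([865, 0, 0]) cube([95, 181, 2090]);
  translate([0, 0, 2090]) cube([960, 181, 48]);
}
translate([0, 0, 687]) {
  cube([40, 16, 866]);
  translate([515, 0, 0]) cube([40, 16, 866]);
  translate([40, 0, 0]) cube([475, 16, 40]);
  translate([40, 0, 826]) cube([475, 16, 40]);
}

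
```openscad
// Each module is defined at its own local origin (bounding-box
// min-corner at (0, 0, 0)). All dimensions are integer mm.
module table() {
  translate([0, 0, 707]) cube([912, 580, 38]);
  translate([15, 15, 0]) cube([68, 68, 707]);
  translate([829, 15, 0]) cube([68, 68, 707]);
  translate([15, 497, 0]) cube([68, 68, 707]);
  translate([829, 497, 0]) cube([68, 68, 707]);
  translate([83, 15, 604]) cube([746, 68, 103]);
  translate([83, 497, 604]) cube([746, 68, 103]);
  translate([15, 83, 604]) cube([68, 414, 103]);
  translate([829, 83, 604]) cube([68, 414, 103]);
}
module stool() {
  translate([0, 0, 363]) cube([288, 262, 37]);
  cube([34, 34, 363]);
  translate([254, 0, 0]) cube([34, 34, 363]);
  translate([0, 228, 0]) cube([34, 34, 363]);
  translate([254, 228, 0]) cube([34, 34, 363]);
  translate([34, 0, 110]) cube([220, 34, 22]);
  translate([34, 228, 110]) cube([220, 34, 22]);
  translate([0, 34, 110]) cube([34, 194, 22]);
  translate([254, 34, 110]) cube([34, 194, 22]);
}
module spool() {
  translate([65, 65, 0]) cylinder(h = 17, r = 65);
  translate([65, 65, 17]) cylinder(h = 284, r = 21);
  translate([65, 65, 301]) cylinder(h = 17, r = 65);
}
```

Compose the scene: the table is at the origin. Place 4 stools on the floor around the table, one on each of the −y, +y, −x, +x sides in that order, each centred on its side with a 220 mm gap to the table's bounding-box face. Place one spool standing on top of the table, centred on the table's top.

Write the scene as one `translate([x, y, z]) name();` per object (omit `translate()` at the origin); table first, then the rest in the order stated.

table();
translate([312, -482, 0]) stool();
translate([312, 800, 0]) stool();
translate([-508, 159, 0]) stool();
translate([1132, 159, 0]) stool();
translate([391, 225, 745]) spool();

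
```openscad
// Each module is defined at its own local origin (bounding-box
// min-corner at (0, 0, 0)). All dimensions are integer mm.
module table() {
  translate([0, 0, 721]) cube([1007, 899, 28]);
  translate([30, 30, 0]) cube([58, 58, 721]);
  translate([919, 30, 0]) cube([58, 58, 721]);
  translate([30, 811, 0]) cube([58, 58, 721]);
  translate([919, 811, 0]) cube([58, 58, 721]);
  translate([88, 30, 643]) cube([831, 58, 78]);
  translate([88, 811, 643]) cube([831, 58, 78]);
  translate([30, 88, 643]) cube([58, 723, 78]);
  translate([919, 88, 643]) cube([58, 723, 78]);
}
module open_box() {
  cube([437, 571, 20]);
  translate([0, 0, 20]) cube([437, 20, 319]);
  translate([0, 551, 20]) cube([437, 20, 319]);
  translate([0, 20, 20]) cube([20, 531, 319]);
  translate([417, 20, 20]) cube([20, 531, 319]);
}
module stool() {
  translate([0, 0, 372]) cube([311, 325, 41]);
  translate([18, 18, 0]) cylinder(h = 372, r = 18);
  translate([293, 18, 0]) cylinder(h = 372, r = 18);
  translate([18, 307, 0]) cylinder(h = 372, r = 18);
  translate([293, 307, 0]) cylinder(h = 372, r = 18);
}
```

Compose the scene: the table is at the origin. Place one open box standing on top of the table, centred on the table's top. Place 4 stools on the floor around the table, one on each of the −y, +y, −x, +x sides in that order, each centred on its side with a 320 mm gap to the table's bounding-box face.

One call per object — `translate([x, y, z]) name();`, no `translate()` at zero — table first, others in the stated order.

table();
translate([285, 164, 749]) open_box();
translate([348, -645, 0]) stool();
translate([348, 1219, 0]) stool();
translate([-631, 287, 0]) stool();
translate([1327, 287, 0]) stool();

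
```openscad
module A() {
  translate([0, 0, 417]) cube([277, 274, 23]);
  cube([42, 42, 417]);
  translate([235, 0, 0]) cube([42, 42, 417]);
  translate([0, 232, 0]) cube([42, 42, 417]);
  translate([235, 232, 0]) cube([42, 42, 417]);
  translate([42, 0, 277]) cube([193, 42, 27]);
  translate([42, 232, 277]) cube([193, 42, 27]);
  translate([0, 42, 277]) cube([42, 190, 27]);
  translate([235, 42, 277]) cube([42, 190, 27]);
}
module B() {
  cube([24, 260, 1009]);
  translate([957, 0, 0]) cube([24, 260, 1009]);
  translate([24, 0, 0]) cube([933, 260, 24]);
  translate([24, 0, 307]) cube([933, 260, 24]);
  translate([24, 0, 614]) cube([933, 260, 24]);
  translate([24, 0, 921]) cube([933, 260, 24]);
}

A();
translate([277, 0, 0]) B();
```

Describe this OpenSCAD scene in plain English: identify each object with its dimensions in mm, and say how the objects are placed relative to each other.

A is a four-legged stool. The seat is 277×274 mm, 23 mm thick, top at z = 440 mm. It stands on four square legs, each 42×42 mm in cross-section, from z = 0 to the seat underside, each flush with a corner of the seat. Four stretchers, 42 mm wide and 27 mm tall, connect adjacent legs with their undersides at z = 277 mm, each running between the inner faces of the legs it joins and aligned with the legs' outer faces on the other axis.

B is a bookshelf 981 mm wide overall, 260 mm deep and 1009 mm tall. The two sides are 24 mm thick vertical panels. 4 horizontal shelves of 24 mm thickness span between the inner faces of the sides; the lowest shelf sits on the floor and shelves are stacked with a clear vertical gap of 283 mm between each pair.

The bookshelf is against the stool's +x side, with their −y faces flush.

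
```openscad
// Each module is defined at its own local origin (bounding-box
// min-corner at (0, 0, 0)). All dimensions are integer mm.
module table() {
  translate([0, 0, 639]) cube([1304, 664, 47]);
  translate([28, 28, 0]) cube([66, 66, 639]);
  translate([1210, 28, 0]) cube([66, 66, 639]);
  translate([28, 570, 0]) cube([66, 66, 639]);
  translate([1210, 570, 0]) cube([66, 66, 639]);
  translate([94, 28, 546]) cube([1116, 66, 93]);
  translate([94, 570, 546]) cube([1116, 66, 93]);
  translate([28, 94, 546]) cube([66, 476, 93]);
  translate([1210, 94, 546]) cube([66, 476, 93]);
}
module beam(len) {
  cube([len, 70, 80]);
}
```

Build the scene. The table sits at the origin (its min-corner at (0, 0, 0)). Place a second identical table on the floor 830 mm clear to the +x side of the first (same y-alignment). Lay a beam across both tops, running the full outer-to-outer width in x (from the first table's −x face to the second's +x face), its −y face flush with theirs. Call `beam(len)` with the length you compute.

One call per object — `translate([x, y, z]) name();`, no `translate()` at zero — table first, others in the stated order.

table();
translate([2134, 0, 0]) table();
translate([0, 0, 686]) beam(3438);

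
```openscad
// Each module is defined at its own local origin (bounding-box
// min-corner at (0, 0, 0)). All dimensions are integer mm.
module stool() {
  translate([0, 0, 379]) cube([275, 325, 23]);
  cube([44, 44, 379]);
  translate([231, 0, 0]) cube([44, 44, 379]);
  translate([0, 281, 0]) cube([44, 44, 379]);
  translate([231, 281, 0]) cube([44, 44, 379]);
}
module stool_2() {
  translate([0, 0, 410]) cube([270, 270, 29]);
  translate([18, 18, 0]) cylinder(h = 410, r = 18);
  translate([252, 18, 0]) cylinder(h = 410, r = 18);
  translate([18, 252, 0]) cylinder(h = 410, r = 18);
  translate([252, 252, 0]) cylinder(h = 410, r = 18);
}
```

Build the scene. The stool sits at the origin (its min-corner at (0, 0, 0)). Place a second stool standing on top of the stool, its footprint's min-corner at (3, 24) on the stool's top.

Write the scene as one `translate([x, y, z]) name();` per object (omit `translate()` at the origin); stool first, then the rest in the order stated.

stool();
translate([3, 24, 402]) stool_2();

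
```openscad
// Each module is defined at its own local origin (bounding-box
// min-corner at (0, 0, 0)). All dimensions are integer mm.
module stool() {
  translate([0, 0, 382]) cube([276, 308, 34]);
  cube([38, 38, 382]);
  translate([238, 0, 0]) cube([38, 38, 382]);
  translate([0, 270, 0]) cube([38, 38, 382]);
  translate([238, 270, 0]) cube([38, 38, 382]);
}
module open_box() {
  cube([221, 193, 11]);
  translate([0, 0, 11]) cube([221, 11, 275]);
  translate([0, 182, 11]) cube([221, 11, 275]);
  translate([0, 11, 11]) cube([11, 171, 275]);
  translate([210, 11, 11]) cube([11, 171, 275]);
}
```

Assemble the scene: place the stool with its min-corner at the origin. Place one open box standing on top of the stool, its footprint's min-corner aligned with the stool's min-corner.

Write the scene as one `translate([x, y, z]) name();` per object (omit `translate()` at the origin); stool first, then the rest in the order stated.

stool();
translate([0, 0, 416]) open_box();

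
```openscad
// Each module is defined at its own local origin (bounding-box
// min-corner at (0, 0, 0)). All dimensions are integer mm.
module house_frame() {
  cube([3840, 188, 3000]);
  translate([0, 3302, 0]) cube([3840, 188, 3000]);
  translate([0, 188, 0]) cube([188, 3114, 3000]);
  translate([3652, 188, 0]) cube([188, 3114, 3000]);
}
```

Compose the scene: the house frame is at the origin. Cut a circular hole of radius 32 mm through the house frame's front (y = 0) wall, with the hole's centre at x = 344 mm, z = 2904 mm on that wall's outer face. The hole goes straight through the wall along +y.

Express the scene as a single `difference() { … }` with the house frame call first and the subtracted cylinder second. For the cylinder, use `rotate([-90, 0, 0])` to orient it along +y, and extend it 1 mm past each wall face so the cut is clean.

difference() {
  house_frame();
  translate([344, -1, 2904]) rotate([-90, 0, 0]) cylinder(h = 190, r = 32);
}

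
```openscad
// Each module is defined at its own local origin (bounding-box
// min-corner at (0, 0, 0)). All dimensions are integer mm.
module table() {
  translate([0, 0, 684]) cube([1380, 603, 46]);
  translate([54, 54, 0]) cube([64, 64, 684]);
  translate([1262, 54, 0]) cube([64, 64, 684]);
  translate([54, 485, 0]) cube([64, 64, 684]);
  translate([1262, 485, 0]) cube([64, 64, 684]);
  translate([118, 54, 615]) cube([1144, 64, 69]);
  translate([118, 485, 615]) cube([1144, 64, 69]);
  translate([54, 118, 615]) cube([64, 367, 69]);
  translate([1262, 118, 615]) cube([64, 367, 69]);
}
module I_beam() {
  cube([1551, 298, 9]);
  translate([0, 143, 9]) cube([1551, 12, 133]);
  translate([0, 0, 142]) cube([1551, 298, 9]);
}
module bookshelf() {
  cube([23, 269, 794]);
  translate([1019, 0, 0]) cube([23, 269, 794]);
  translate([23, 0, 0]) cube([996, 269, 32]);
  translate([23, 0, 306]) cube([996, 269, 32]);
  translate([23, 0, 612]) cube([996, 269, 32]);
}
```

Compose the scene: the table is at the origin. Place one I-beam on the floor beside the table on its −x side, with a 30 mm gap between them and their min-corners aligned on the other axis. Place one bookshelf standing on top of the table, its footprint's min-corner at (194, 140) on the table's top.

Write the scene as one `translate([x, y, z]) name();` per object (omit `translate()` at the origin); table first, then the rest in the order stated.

table();
translate([-1581, 0, 0]) I_beam();
translate([194, 140, 730]) bookshelf();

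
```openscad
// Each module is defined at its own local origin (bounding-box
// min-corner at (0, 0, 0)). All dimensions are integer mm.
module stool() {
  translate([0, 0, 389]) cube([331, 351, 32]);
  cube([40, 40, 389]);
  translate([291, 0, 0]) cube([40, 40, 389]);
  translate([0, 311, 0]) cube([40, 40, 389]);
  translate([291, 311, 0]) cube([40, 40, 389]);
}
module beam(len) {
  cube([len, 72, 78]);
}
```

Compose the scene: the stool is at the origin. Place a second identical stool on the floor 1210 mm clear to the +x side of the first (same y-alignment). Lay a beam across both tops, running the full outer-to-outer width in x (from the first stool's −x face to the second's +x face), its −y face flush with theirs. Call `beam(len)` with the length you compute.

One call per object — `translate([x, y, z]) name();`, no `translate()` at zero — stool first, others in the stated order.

stool();
translate([1541, 0, 0]) stool();
translate([0, 0, 421]) beam(1872);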